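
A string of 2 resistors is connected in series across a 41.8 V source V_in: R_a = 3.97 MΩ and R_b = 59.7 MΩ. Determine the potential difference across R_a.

ΣR = 3.97 + 59.7 = 63.67 MΩ.
By the voltage-divider rule, V = 41.8 × 3.970/63.67 = 2.606 V.

V ≈ 2.61 V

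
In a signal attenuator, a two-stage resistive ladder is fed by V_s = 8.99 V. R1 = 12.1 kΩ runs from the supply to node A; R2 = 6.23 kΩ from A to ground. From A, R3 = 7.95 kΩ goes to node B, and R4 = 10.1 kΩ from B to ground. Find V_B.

V_B ≈ 1.39 V

Looking into the second stage from A: R3 + R4 = 18.05 kΩ appears in parallel with R2.
Effective lower resistance at A: R2 ‖ 18.05 = 4.631 kΩ.
First divider: V_A = V_s · 4.631/(12.1 + 4.631) = 2.489 V.
Then the unloaded second divider: V_B = V_A × R4/(R3+R4) = 2.489 × 0.5596 = 1.392 V.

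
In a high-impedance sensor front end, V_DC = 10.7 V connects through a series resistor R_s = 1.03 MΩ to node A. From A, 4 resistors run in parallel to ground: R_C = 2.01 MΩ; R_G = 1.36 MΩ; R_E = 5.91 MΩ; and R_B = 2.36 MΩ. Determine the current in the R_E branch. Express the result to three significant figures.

I ≈ 0.629 µA

Equivalent of the parallel group: R_p = 0.5477 MΩ.
Node voltage V_A = V_DC · R_p/(R_s + R_p) = 10.7 × 0.3472 = 3.715 V.
Branch current I = V_A/R_E = 3.715/5.91 = 0.6285 µA.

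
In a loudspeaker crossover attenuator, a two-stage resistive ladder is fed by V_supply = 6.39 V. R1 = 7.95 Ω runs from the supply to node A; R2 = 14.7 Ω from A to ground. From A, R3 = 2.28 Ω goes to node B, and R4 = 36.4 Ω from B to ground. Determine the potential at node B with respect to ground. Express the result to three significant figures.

Node A sees R2 in parallel with the series input of stage 2, R3 + R4 = 38.68 Ω.
R2 ‖ (R3+R4) = 10.65 Ω.
V_A = 6.39 × 10.65/(7.95 + 10.65) = 3.659 V.
Then the unloaded second divider: V_B = V_A × R4/(R3+R4) = 3.659 × 0.9411 = 3.443 V.

V_B ≈ 3.44 V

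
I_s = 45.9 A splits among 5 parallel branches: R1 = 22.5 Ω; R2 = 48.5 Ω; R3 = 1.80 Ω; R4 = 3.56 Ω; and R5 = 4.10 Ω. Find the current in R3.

I ≈ 22.3 A

ΣG = 1/22.5 + 1/48.5 + 1/1.80 + 1/3.56 + 1/4.10 = 1.145.
Current divider: I(R3) = I_s · G_k/ΣG = 45.9 × (0.5556/1.145) = 45.9 × 0.4850 = 22.26 A.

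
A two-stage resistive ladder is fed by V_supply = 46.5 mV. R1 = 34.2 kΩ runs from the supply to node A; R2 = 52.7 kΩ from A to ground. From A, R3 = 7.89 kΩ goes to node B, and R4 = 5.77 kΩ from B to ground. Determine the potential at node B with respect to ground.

Looking into the second stage from A: R3 + R4 = 13.66 kΩ appears in parallel with R2.
R2 ‖ (R3+R4) = 10.85 kΩ.
So V_A = 46.5 × 0.2408 = 11.20 mV.
Then the unloaded second divider: V_B = V_A × R4/(R3+R4) = 11.20 × 0.4224 = 4.730 mV.

V_B ≈ 4.73 mV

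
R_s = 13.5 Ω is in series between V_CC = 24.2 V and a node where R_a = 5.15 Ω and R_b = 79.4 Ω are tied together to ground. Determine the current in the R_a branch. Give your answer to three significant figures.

I ≈ 1.24 A

Equivalent of the parallel group: R_p = 4.836 Ω.
V_A by voltage divider: V_A = 24.2 × 4.836/(13.5 + 4.836) = 6.383 V.
Branch current I = V_A/R_a = 6.383/5.15 = 1.239 A.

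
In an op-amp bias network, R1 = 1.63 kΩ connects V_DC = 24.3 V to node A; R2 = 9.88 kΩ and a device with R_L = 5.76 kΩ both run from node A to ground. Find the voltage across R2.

R2 ‖ R_L = (9.88 × 5.76)/(9.88 + 5.76) = 3.639 kΩ.
Then V_out = V_DC · R2'/(R1 + R2') = 24.3 × 3.639/5.269 = 16.78 V.
(Unloaded it would be 20.9 V; the load pulls it down.)

V_out ≈ 16.8 V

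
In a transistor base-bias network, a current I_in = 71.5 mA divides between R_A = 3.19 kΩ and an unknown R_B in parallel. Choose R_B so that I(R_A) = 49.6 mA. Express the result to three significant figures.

Two-branch current divider: I_A = I_in · R_B/(R_A + R_B).
With f = 0.6937, R_B = R_A · f/(1−f) = 3.19 × 2.265 = 7.225 kΩ.

R_B ≈ 7.22 kΩ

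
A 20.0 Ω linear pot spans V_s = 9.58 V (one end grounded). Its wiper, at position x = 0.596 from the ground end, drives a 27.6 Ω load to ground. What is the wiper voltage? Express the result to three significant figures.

V_out ≈ 4.86 V

Split the track: R_lower = x·R_p = 11.92 Ω, R_upper = (1−x)·R_p = 8.080 Ω.
Lower segment in parallel with the load: 11.92 ‖ 27.6 = 8.325 Ω.
Then V_out = V_s · 8.325/(8.080 + 8.325) = 4.861 V.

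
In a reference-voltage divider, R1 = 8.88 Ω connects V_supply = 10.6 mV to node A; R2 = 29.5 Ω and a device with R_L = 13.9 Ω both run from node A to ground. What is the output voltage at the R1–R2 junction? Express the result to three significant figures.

V_out ≈ 5.46 mV

The load sits in parallel with R2, giving an effective lower resistance R2' = R2·R_L/(R2+R_L) = 9.448 Ω.
Voltage divider with the loaded lower leg: V_out = 10.6 × 9.448/(8.88 + 9.448) = 10.6 × 0.5155 = 5.464 mV.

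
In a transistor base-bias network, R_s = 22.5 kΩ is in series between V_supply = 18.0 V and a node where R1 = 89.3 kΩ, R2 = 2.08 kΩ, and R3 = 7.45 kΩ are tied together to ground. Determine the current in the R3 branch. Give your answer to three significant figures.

I ≈ 0.160 mA

Parallel bank: R_p = 1/(1/89.3 + 1/2.08 + 1/7.45) = 1.597 kΩ.
V_A by voltage divider: V_A = 18.0 × 1.597/(22.5 + 1.597) = 1.193 V.
I(R3) = V_A / R3 = 1.193/7.45 = 0.1601 mA.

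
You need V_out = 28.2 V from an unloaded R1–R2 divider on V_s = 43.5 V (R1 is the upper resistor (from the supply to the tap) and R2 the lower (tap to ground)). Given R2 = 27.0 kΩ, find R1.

Required fraction k = V_out/V_s = 0.6483.
So R1 = R2 · (V_s/V_out − 1) = 27.0 × (43.5/28.2 − 1) = 27.0 × 0.5426 = 14.65 kΩ.

R1 ≈ 14.6 kΩ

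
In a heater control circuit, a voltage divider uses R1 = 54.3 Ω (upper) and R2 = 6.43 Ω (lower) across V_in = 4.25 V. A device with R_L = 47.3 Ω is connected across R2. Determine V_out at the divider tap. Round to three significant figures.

First combine the lower leg with the load: R2 ‖ R_L = 5.661 Ω.
Voltage divider with the loaded lower leg: V_out = 4.25 × 5.661/(54.3 + 5.661) = 4.25 × 0.09440 = 0.4012 V.

V_out ≈ 0.401 V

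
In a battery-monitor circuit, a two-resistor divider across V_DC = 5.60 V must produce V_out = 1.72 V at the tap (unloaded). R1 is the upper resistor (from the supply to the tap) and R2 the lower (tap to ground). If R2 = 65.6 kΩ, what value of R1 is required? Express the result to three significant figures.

R1 ≈ 148 kΩ

The divider ratio is R2/(R1+R2) = 1.72/5.60 = 0.3071.
R1 = R2·(1/k − 1) = 65.6 × 2.256 = 148.0 kΩ.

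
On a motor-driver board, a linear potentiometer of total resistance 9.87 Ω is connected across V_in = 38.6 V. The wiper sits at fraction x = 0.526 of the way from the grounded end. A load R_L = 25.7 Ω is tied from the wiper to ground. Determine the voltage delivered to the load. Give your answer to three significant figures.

V_out ≈ 18.5 V

The pot divides into 4.678 Ω above the wiper and 5.192 Ω below.
Lower segment in parallel with the load: 5.192 ‖ 25.7 = 4.319 Ω.
Loaded-divider output: V_out = 38.6 × 0.4800 = 18.53 V.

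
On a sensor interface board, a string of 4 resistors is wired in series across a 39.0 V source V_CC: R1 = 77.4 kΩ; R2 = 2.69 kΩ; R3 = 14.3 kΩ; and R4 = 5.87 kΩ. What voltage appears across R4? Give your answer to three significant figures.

V ≈ 2.28 V

Total series resistance ΣR = 77.4 + 2.69 + 14.3 + 5.87 = 100.3 kΩ.
V = V_CC · R/ΣR = 39.0 × 0.05855 = 2.283 V.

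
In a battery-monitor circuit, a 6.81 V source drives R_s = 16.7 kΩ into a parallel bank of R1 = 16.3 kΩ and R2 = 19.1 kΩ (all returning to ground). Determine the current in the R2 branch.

I ≈ 0.123 mA

Parallel bank: R_p = 1/(1/16.3 + 1/19.1) = 8.795 kΩ.
V_A = 6.81 × 8.795/25.49 = 2.349 V.
Branch current I = V_A/R2 = 2.349/19.1 = 0.1230 mA.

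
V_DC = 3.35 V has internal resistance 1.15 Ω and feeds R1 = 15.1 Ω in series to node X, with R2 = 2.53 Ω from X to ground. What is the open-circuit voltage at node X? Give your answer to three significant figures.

V_th ≈ 0.451 V

R1' = 1.15 + 15.1 = 16.25 Ω (source resistance + R1).
Open-circuit (no load on X): V_th = V_DC · R2/(R1' + R2) = 3.35 × 2.53/(16.25 + 2.53) = 0.4513 V.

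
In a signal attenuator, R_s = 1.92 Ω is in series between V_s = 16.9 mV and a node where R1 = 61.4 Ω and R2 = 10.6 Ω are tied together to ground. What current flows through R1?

Combine the parallel branches: R_p = (1/61.4 + 1/10.6)⁻¹ = 9.039 Ω.
Node voltage V_A = V_s · R_p/(R_s + R_p) = 16.9 × 0.8248 = 13.94 mV.
Branch current I = V_A/R1 = 13.94/61.4 = 0.2270 mA.
(Equivalently: I_total = 1.542 mA, then current-divider fraction G_k/ΣG = 0.1472.)

I ≈ 0.227 mA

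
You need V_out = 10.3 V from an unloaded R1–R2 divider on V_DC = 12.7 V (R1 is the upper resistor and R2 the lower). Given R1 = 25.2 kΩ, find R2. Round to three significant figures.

R2 ≈ 108 kΩ

The divider ratio is R2/(R1+R2) = 10.3/12.7 = 0.8110.
Rearranging, R2 = R1·k/(1−k) = 25.2 × 4.292 = 108.2 kΩ.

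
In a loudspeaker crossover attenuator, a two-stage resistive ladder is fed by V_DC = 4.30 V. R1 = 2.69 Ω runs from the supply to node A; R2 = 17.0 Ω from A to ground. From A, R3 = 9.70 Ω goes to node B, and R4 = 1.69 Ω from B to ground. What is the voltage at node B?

Node A sees R2 in parallel with the series input of stage 2, R3 + R4 = 11.39 Ω.
R2 ‖ (R3+R4) = 6.820 Ω.
V_A = 4.30 × 6.820/(2.69 + 6.820) = 3.084 V.
Then the unloaded second divider: V_B = V_A × R4/(R3+R4) = 3.084 × 0.1484 = 0.4576 V.

V_B ≈ 0.458 V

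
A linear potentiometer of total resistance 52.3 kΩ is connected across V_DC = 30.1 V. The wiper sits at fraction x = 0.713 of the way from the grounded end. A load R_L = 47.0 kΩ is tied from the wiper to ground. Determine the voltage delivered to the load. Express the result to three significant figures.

V_out ≈ 17.5 V

Lower segment x·R_p = 37.29 kΩ; upper segment (1−x)·R_p = 15.01 kΩ.
(x·R_p) ‖ R_L = 20.79 kΩ.
V_out = 30.1 × 20.79/(15.01 + 20.79) = 17.48 V.
(Unloaded: V_out = x·V_DC = 21.5 V.)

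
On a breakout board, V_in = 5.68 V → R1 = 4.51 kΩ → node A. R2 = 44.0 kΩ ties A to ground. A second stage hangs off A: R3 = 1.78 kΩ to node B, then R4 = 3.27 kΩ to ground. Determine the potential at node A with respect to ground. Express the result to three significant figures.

V_A ≈ 2.85 V

The second stage (R3 + R4 = 5.050 kΩ) loads node A in parallel with R2.
R2 ‖ (R3+R4) = 4.530 kΩ.
So V_A = 5.68 × 0.5011 = 2.846 V.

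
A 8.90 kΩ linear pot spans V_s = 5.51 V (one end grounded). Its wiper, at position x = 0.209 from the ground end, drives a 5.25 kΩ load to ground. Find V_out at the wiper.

V_out ≈ 0.900 V

Split the track: R_lower = x·R_p = 1.860 kΩ, R_upper = (1−x)·R_p = 7.040 kΩ.
(x·R_p) ‖ R_L = 1.373 kΩ.
Then V_out = V_s · 1.373/(7.040 + 1.373) = 0.8995 V.
(Unloaded: V_out = x·V_s = 1.15 V.)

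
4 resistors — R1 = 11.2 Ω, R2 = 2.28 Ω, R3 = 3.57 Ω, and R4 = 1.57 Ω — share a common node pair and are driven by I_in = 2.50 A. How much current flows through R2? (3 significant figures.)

Total conductance ΣG = 1/11.2 + 1/2.28 + 1/3.57 + 1/1.57 = 1.445 (units of 1/Ω).
Current divider: I(R2) = I_in · G_k/ΣG = 2.50 × (0.4386/1.445) = 2.50 × 0.3035 = 0.7589 A.

I ≈ 0.759 A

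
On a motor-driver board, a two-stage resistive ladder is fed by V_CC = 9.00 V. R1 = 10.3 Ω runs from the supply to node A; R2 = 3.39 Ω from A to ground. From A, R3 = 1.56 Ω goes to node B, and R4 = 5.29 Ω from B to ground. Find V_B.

V_B ≈ 1.25 V

Looking into the second stage from A: R3 + R4 = 6.850 Ω appears in parallel with R2.
R2 ‖ (R3+R4) = 2.268 Ω.
So V_A = 9.00 × 0.1804 = 1.624 V.
Then the unloaded second divider: V_B = V_A × R4/(R3+R4) = 1.624 × 0.7723 = 1.254 V.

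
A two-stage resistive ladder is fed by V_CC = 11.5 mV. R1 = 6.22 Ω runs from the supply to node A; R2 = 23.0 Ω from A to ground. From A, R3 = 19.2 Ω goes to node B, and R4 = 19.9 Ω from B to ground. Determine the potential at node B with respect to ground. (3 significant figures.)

V_B ≈ 4.09 mV

Node A sees R2 in parallel with the series input of stage 2, R3 + R4 = 39.10 Ω.
Effective lower resistance at A: R2 ‖ 39.10 = 14.48 Ω.
So V_A = 11.5 × 0.6995 = 8.045 mV.
Then the unloaded second divider: V_B = V_A × R4/(R3+R4) = 8.045 × 0.5090 = 4.094 mV.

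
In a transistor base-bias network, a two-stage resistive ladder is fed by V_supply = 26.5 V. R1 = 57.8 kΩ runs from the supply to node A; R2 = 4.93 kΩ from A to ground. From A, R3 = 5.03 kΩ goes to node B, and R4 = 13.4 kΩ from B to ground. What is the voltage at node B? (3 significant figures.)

Node A sees R2 in parallel with the series input of stage 2, R3 + R4 = 18.43 kΩ.
Effective lower resistance at A: R2 ‖ 18.43 = 3.890 kΩ.
V_A = 26.5 × 3.890/(57.8 + 3.890) = 1.671 V.
V_B = V_A × 0.7271 = 1.215 V.

V_B ≈ 1.21 V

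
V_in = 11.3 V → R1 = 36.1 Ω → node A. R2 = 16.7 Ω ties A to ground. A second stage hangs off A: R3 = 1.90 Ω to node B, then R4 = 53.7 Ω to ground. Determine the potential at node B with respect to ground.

The second stage (R3 + R4 = 55.60 Ω) loads node A in parallel with R2.
R2 ‖ (R3+R4) = 12.84 Ω.
V_A = 11.3 × 12.84/(36.1 + 12.84) = 2.965 V.
Stage 2 is unloaded, so V_B = V_A · R4/(R3+R4) = 2.965 × 53.7/55.60 = 2.864 V.

V_B ≈ 2.86 V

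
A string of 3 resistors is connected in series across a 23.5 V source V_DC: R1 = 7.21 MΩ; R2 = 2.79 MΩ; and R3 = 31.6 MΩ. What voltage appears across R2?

V ≈ 1.58 V

Total series resistance ΣR = 7.21 + 2.79 + 31.6 = 41.60 MΩ.
Voltage divider: V = V_DC · (2.790 / 41.60) = 23.5 × 0.06707 = 1.576 V.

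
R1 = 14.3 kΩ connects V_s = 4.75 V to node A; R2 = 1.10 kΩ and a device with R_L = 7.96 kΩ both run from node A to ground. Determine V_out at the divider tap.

V_out ≈ 0.301 V

The load sits in parallel with R2, giving an effective lower resistance R2' = R2·R_L/(R2+R_L) = 0.9664 kΩ.
Now apply the divider: V_out = 4.75 × 0.06331 = 0.3007 V.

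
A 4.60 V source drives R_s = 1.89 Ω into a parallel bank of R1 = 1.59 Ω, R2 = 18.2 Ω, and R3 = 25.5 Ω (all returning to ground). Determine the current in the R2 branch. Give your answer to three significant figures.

Combine the parallel branches: R_p = (1/1.59 + 1/18.2 + 1/25.5)⁻¹ = 1.383 Ω.
Node voltage V_A = V_CC · R_p/(R_s + R_p) = 4.60 × 0.4225 = 1.944 V.
Branch current I = V_A/R2 = 1.944/18.2 = 0.1068 A.
(Check via current divider: I_total = 1.405 A; share G_k/ΣG = 0.07599 → same result.)

I ≈ 0.107 A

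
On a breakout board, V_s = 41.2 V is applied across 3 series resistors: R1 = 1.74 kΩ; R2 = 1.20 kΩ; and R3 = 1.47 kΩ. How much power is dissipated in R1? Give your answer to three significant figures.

Series current I = V_s/ΣR = 41.2/4.410 = 9.342 mA.
V(R1) = I·R = 16.26 V; P = V·I = 16.26 × 9.342 = 151.9 mW.

P ≈ 152 mW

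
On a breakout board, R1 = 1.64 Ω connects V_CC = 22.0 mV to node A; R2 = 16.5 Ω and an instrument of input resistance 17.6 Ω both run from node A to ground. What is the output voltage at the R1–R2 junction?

First combine the lower leg with the load: R2 ‖ R_L = 8.516 Ω.
Now apply the divider: V_out = 22.0 × 0.8385 = 18.45 mV.

V_out ≈ 18.4 mV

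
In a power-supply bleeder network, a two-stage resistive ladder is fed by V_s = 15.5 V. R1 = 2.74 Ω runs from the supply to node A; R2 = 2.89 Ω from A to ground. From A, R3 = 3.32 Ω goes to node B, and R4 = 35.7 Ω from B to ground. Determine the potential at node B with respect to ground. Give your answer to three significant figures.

Looking into the second stage from A: R3 + R4 = 39.02 Ω appears in parallel with R2.
Effective lower resistance at A: R2 ‖ 39.02 = 2.691 Ω.
V_A = 15.5 × 2.691/(2.74 + 2.691) = 7.680 V.
V_B = V_A × 0.9149 = 7.026 V.

V_B ≈ 7.03 V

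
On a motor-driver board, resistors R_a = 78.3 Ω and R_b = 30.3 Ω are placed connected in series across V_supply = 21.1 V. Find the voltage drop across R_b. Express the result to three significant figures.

V ≈ 5.89 V

Series total: ΣR = 78.3 + 30.3 = 108.6 Ω.
By the voltage-divider rule, V = 21.1 × 30.30/108.6 = 5.887 V.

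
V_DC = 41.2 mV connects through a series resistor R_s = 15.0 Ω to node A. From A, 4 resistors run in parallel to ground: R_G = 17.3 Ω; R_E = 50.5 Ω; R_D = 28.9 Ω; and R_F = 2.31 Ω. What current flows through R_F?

I ≈ 1.94 mA

Combine the parallel branches: R_p = (1/17.3 + 1/50.5 + 1/28.9 + 1/2.31)⁻¹ = 1.834 Ω.
V_A by voltage divider: V_A = 41.2 × 1.834/(15.0 + 1.834) = 4.490 mV.
I(R_F) = V_A / R_F = 4.490/2.31 = 1.944 mA.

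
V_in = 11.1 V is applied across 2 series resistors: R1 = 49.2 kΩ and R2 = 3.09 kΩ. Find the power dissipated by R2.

ΣR = 52.29 kΩ → I = 11.1/52.29 = 0.2123 mA.
V(R2) = I·R = 0.6559 V; P = V·I = 0.6559 × 0.2123 = 0.1392 mW.

P ≈ 0.139 mW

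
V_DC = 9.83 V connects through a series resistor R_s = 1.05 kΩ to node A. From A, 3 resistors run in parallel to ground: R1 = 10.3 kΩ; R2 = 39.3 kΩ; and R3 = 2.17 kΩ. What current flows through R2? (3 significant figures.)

I ≈ 0.155 mA

Equivalent of the parallel group: R_p = 1.714 kΩ.
V_A by voltage divider: V_A = 9.83 × 1.714/(1.05 + 1.714) = 6.096 V.
Branch current I = V_A/R2 = 6.096/39.3 = 0.1551 mA.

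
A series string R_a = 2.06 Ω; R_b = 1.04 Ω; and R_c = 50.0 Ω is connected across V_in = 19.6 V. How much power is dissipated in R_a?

Series current I = V_in/ΣR = 19.6/53.10 = 0.3691 A.
V(R_a) = I·R = 0.7604 V; P = V·I = 0.7604 × 0.3691 = 0.2807 W.

P ≈ 0.281 W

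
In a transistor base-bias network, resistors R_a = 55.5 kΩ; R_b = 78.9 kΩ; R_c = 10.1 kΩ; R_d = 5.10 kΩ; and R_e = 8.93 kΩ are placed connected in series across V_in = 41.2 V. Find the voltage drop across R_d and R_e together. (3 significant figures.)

V ≈ 3.65 V

Series total: ΣR = 55.5 + 78.9 + 10.1 + 5.10 + 8.93 = 158.5 kΩ.
R_{R_d..R_e} = 5.10 + 8.93 = 14.03 kΩ.
By the voltage-divider rule, V = 41.2 × 14.03/158.5 = 3.646 V.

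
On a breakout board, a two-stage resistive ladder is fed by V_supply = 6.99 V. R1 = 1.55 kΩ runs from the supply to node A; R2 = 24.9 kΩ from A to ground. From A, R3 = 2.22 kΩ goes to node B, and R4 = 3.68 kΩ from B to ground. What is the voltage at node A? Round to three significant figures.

V_A ≈ 5.28 V

Node A sees R2 in parallel with the series input of stage 2, R3 + R4 = 5.900 kΩ.
R2 ‖ (R3+R4) = 4.770 kΩ.
V_A = 6.99 × 4.770/(1.55 + 4.770) = 5.276 V.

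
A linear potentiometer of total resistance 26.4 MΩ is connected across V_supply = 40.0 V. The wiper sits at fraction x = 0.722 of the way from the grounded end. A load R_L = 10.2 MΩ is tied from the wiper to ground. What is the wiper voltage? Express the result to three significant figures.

V_out ≈ 19.0 V

Split the track: R_lower = x·R_p = 19.06 MΩ, R_upper = (1−x)·R_p = 7.339 MΩ.
(x·R_p) ‖ R_L = 6.644 MΩ.
Then V_out = V_supply · 6.644/(7.339 + 6.644) = 19.01 V.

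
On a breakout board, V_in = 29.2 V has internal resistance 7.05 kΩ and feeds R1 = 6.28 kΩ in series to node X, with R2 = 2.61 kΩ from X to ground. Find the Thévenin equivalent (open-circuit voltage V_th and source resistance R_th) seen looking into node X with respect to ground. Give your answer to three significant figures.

R1' = 7.05 + 6.28 = 13.33 kΩ (source resistance + R1).
V_th is the unloaded tap voltage: V_in · R2/(R1'+R2) = 29.2 × 0.1637 = 4.781 V.
Looking into X with the source shorted: R_th = R1'·R2/(R1'+R2) = 13.33 × 2.61/15.94 = 2.183 kΩ.

V_th ≈ 4.78 V, R_th ≈ 2.18 kΩ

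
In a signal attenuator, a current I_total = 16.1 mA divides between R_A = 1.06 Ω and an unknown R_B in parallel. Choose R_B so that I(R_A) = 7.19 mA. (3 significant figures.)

The fraction through R_A equals R_B/(R_A+R_B).
With f = 0.4466, R_B = R_A · f/(1−f) = 1.06 × 0.8070 = 0.8554 Ω.

R_B ≈ 0.855 Ω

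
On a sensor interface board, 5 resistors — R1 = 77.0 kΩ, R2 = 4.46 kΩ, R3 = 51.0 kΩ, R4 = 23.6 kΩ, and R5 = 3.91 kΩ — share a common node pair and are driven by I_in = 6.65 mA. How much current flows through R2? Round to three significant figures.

I ≈ 2.69 mA

Total conductance ΣG = 1/77.0 + 1/4.46 + 1/51.0 + 1/23.6 + 1/3.91 = 0.5549 (units of 1/kΩ).
Current divider: I(R2) = I_in · G_k/ΣG = 6.65 × (0.2242/0.5549) = 6.65 × 0.4040 = 2.687 mA.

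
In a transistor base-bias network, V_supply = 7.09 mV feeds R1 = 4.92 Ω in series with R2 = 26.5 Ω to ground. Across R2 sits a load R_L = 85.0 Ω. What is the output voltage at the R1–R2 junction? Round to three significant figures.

V_out ≈ 5.70 mV

The load sits in parallel with R2, giving an effective lower resistance R2' = R2·R_L/(R2+R_L) = 20.20 Ω.
Then V_out = V_supply · R2'/(R1 + R2') = 7.09 × 20.20/25.12 = 5.701 mV.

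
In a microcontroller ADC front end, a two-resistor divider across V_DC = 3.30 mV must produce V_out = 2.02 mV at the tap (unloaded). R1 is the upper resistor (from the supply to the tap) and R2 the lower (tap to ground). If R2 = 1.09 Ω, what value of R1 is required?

V_out/V_DC = R2/(R1+R2) = 0.6121.
Rearranging, R1 = R2·(1−k)/k = 1.09 × 0.6337 = 0.6907 Ω.

R1 ≈ 0.691 Ω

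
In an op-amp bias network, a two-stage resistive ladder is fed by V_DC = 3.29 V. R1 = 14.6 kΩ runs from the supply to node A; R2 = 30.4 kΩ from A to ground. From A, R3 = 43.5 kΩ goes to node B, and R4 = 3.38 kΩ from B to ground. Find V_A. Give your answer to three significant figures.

Looking into the second stage from A: R3 + R4 = 46.88 kΩ appears in parallel with R2.
Effective lower resistance at A: R2 ‖ 46.88 = 18.44 kΩ.
V_A = 3.29 × 18.44/(14.6 + 18.44) = 1.836 V.

V_A ≈ 1.84 V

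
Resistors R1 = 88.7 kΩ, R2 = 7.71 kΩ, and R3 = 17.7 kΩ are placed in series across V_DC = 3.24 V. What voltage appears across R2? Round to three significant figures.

Series total: ΣR = 88.7 + 7.71 + 17.7 = 114.1 kΩ.
V = V_DC · R/ΣR = 3.24 × 0.06757 = 0.2189 V.

V ≈ 0.219 V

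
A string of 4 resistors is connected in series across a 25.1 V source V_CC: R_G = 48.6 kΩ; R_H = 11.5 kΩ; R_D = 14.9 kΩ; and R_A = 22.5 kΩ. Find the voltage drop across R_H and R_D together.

Series total: ΣR = 48.6 + 11.5 + 14.9 + 22.5 = 97.50 kΩ.
R_{R_H..R_D} = 11.5 + 14.9 = 26.40 kΩ.
By the voltage-divider rule, V = 25.1 × 26.40/97.50 = 6.796 V.

V ≈ 6.80 V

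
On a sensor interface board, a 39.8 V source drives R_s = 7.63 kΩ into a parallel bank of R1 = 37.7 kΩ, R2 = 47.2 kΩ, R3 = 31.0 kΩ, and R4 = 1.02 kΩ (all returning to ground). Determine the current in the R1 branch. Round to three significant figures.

I ≈ 0.116 mA

Combine the parallel branches: R_p = (1/37.7 + 1/47.2 + 1/31.0 + 1/1.02)⁻¹ = 0.9431 kΩ.
Node voltage V_A = V_CC · R_p/(R_s + R_p) = 39.8 × 0.1100 = 4.378 V.
I(R1) = V_A / R1 = 4.378/37.7 = 0.1161 mA.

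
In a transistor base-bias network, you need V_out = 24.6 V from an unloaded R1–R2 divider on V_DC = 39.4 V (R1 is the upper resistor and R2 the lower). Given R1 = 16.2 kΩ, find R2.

R2 ≈ 26.9 kΩ

The divider ratio is R2/(R1+R2) = 24.6/39.4 = 0.6244.
Rearranging, R2 = R1·k/(1−k) = 16.2 × 1.662 = 26.93 kΩ.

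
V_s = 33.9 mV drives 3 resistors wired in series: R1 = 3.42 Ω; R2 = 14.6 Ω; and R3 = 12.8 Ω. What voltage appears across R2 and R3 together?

Series total: ΣR = 3.42 + 14.6 + 12.8 = 30.82 Ω.
R_{R2..R3} = 14.6 + 12.8 = 27.40 Ω.
Voltage divider: V = V_s · (27.40 / 30.82) = 33.9 × 0.8890 = 30.14 mV.

V ≈ 30.1 mV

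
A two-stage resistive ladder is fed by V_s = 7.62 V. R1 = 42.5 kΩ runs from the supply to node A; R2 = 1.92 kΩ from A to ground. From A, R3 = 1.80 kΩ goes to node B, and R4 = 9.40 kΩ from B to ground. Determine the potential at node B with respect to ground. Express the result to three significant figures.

Looking into the second stage from A: R3 + R4 = 11.20 kΩ appears in parallel with R2.
Effective lower resistance at A: R2 ‖ 11.20 = 1.639 kΩ.
First divider: V_A = V_s · 1.639/(42.5 + 1.639) = 0.2830 V.
V_B = V_A × 0.8393 = 0.2375 V.

V_B ≈ 0.237 V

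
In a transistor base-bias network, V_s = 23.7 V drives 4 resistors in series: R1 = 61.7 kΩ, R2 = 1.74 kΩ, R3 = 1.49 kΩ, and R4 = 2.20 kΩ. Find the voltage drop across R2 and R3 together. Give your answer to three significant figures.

Total series resistance ΣR = 61.7 + 1.74 + 1.49 + 2.20 = 67.13 kΩ.
R_{R2..R3} = 1.74 + 1.49 = 3.230 kΩ.
By the voltage-divider rule, V = 23.7 × 3.230/67.13 = 1.140 V.

V ≈ 1.14 V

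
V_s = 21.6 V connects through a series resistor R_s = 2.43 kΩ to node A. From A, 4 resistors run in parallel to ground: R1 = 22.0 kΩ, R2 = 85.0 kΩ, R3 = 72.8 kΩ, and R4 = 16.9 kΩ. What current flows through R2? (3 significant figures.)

Parallel bank: R_p = 1/(1/22.0 + 1/85.0 + 1/72.8 + 1/16.9) = 7.685 kΩ.
V_A by voltage divider: V_A = 21.6 × 7.685/(2.43 + 7.685) = 16.41 V.
I(R2) = V_A / R2 = 16.41/85.0 = 0.1931 mA.

I ≈ 0.193 mA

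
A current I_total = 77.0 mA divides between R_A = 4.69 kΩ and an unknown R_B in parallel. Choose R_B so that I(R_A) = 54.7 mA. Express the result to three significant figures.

R_B ≈ 11.5 kΩ

Two-branch current divider: I_A = I_total · R_B/(R_A + R_B).
54.7/77.0 = R_B/(R_A + R_B) → R_B = R_A · (0.7104)/(1 − 0.7104) = 4.69 × 2.453 = 11.50 kΩ.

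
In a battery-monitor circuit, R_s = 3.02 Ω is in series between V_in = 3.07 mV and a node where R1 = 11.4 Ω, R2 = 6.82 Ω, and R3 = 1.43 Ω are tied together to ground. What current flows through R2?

Equivalent of the parallel group: R_p = 1.071 Ω.
V_A by voltage divider: V_A = 3.07 × 1.071/(3.02 + 1.071) = 0.8037 mV.
I(R2) = V_A / R2 = 0.8037/6.82 = 0.1179 mA.
(Check via current divider: I_total = 0.7504 mA; share G_k/ΣG = 0.1570 → same result.)

I ≈ 0.118 mA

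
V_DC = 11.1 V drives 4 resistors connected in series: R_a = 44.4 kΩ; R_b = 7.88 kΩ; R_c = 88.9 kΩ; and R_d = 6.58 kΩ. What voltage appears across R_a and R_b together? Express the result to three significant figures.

V ≈ 3.93 V

ΣR = 44.4 + 7.88 + 88.9 + 6.58 = 147.8 kΩ.
R_{R_a..R_b} = 44.4 + 7.88 = 52.28 kΩ.
V = V_DC · R/ΣR = 11.1 × 0.3538 = 3.927 V.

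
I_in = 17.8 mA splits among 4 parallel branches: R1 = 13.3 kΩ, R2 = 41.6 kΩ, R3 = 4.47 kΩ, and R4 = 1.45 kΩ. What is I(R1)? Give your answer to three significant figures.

I ≈ 1.32 mA

Total conductance ΣG = 1/13.3 + 1/41.6 + 1/4.47 + 1/1.45 = 1.013 (units of 1/kΩ).
R1 takes the fraction G_k/ΣG = 0.07519/1.013 = 0.07425, so I = 17.8 × 0.07425 = 1.322 mA.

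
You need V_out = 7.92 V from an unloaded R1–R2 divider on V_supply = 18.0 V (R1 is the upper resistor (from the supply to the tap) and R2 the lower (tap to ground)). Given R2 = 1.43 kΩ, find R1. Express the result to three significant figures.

Required fraction k = V_out/V_supply = 0.4400.
So R1 = R2 · (V_supply/V_out − 1) = 1.43 × (18.0/7.92 − 1) = 1.43 × 1.273 = 1.820 kΩ.

R1 ≈ 1.82 kΩ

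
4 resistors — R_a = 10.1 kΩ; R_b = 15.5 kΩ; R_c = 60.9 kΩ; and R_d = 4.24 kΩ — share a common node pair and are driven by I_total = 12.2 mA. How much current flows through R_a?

I ≈ 2.91 mA

Conductances: ΣG = 1/10.1 + 1/15.5 + 1/60.9 + 1/4.24 = 0.4158 (1/kΩ).
Current divider: I(R_a) = I_total · G_k/ΣG = 12.2 × (0.09901/0.4158) = 12.2 × 0.2381 = 2.905 mA.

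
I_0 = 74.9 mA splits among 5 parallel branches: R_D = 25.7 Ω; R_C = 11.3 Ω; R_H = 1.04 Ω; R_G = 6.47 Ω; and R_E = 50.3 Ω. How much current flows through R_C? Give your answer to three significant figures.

I ≈ 5.25 mA

Conductances: ΣG = 1/25.7 + 1/11.3 + 1/1.04 + 1/6.47 + 1/50.3 = 1.263 (1/Ω).
Current divider: I(R_C) = I_0 · G_k/ΣG = 74.9 × (0.08850/1.263) = 74.9 × 0.07005 = 5.246 mA.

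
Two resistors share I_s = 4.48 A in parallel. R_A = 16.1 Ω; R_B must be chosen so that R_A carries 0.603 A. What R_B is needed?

R_B ≈ 2.50 Ω

In a two-way split, I_A/I_s = R_B/(R_A + R_B).
With f = 0.1346, R_B = R_A · f/(1−f) = 16.1 × 0.1555 = 2.504 Ω.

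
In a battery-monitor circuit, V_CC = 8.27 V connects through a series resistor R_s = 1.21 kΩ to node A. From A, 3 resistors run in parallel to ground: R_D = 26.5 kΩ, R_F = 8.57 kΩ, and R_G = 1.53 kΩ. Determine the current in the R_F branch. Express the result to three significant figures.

Parallel bank: R_p = 1/(1/26.5 + 1/8.57 + 1/1.53) = 1.238 kΩ.
Node voltage V_A = V_CC · R_p/(R_s + R_p) = 8.27 × 0.5056 = 4.182 V.
I(R_F) = V_A / R_F = 4.182/8.57 = 0.4879 mA.

I ≈ 0.488 mA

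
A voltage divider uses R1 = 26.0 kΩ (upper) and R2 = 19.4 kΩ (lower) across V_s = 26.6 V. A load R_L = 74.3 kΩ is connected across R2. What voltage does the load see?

The load sits in parallel with R2, giving an effective lower resistance R2' = R2·R_L/(R2+R_L) = 15.38 kΩ.
Voltage divider with the loaded lower leg: V_out = 26.6 × 15.38/(26.0 + 15.38) = 26.6 × 0.3717 = 9.888 V.
(Unloaded it would be 11.4 V; the load pulls it down.)

V_out ≈ 9.89 V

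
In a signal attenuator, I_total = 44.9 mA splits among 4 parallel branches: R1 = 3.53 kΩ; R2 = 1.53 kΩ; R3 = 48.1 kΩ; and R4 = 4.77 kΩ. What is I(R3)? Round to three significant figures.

ΣG = 1/3.53 + 1/1.53 + 1/48.1 + 1/4.77 = 1.167.
R3 takes the fraction G_k/ΣG = 0.02079/1.167 = 0.01781, so I = 44.9 × 0.01781 = 0.7997 mA.

I ≈ 0.800 mA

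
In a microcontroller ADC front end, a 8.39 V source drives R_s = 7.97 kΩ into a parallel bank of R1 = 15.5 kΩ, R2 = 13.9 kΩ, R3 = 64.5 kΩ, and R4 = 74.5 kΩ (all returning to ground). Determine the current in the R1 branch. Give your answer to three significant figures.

Combine the parallel branches: R_p = (1/15.5 + 1/13.9 + 1/64.5 + 1/74.5)⁻¹ = 6.046 kΩ.
V_A by voltage divider: V_A = 8.39 × 6.046/(7.97 + 6.046) = 3.619 V.
I(R1) = V_A / R1 = 3.619/15.5 = 0.2335 mA.
(Check via current divider: I_total = 0.5986 mA; share G_k/ΣG = 0.3901 → same result.)

I ≈ 0.234 mA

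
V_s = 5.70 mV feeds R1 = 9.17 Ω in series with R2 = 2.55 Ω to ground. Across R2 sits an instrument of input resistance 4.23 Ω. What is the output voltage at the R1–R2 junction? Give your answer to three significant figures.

V_out ≈ 0.843 mV

The load sits in parallel with R2, giving an effective lower resistance R2' = R2·R_L/(R2+R_L) = 1.591 Ω.
Voltage divider with the loaded lower leg: V_out = 5.70 × 1.591/(9.17 + 1.591) = 5.70 × 0.1478 = 0.8427 mV.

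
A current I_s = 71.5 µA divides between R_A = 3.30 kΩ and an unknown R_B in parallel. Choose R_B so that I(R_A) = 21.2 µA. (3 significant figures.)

In a two-way split, I_A/I_s = R_B/(R_A + R_B).
With f = 0.2965, R_B = R_A · f/(1−f) = 3.30 × 0.4215 = 1.391 kΩ.

R_B ≈ 1.39 kΩ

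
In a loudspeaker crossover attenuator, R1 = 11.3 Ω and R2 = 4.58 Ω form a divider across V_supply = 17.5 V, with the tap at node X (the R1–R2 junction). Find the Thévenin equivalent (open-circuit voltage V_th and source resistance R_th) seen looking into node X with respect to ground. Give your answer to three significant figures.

With X open, the divider is unloaded: V_th = 17.5 × 4.58/15.88 = 5.047 V.
With V_supply suppressed (replaced by a short), R_th = R1 ‖ R2 = (11.30 × 4.58)/(11.30 + 4.58) = 3.259 Ω.

V_th ≈ 5.05 V, R_th ≈ 3.26 Ω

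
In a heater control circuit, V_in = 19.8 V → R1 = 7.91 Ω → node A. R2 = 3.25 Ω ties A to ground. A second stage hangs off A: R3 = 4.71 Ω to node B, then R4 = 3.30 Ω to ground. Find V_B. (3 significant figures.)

Node A sees R2 in parallel with the series input of stage 2, R3 + R4 = 8.010 Ω.
Effective lower resistance at A: R2 ‖ 8.010 = 2.312 Ω.
V_A = 19.8 × 2.312/(7.91 + 2.312) = 4.478 V.
Stage 2 is unloaded, so V_B = V_A · R4/(R3+R4) = 4.478 × 3.30/8.010 = 1.845 V.

V_B ≈ 1.84 V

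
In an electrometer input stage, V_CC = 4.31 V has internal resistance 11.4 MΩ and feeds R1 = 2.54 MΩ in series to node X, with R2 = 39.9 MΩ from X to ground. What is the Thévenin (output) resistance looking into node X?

R_th ≈ 10.3 MΩ

R1' = 11.4 + 2.54 = 13.94 MΩ (source resistance + R1).
Zeroing V_CC shorts the top of R1' to ground, so R_th = R1' ‖ R2 = 10.33 MΩ.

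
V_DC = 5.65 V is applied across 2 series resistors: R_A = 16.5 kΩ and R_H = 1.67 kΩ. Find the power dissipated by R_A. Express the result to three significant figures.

Series current I = V_DC/ΣR = 5.65/18.17 = 0.3110 mA.
P(R_A) = I²·R_A = (0.3110)² × 16.5 = 1.595 mW.

P ≈ 1.60 mW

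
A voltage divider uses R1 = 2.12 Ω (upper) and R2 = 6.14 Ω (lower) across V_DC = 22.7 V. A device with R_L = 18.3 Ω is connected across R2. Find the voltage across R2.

V_out ≈ 15.5 V

The load sits in parallel with R2, giving an effective lower resistance R2' = R2·R_L/(R2+R_L) = 4.597 Ω.
Voltage divider with the loaded lower leg: V_out = 22.7 × 4.597/(2.12 + 4.597) = 22.7 × 0.6844 = 15.54 V.
(Unloaded it would be 16.9 V; the load pulls it down.)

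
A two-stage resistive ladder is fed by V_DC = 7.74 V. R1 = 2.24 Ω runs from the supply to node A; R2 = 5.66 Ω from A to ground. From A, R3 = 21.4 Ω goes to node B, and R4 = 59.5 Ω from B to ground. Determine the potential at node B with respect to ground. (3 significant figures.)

V_B ≈ 4.00 V

Node A sees R2 in parallel with the series input of stage 2, R3 + R4 = 80.90 Ω.
R2 ‖ (R3+R4) = 5.290 Ω.
V_A = 7.74 × 5.290/(2.24 + 5.290) = 5.438 V.
Then the unloaded second divider: V_B = V_A × R4/(R3+R4) = 5.438 × 0.7355 = 3.999 V.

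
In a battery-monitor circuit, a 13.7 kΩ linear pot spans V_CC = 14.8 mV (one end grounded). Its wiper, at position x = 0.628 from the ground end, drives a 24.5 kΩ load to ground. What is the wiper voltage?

V_out ≈ 8.22 mV

Lower segment x·R_p = 8.604 kΩ; upper segment (1−x)·R_p = 5.096 kΩ.
(x·R_p) ‖ R_L = 6.368 kΩ.
Then V_out = V_CC · 6.368/(5.096 + 6.368) = 8.221 mV.
(Unloaded: V_out = x·V_CC = 9.29 mV.)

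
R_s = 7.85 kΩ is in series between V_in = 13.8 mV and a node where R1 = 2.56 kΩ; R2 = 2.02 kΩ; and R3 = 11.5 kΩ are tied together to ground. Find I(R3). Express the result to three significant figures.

Equivalent of the parallel group: R_p = 1.028 kΩ.
V_A = 13.8 × 1.028/8.878 = 1.598 mV.
Branch current I = V_A/R3 = 1.598/11.5 = 0.1390 µA.
(Check via current divider: I_total = 1.554 µA; share G_k/ΣG = 0.08940 → same result.)

I ≈ 0.139 µA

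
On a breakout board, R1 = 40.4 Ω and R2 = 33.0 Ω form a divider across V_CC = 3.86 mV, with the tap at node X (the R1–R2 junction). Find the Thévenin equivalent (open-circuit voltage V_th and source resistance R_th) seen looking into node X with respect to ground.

With X open, the divider is unloaded: V_th = 3.86 × 33.0/73.40 = 1.735 mV.
With V_CC suppressed (replaced by a short), R_th = R1 ‖ R2 = (40.40 × 33.0)/(40.40 + 33.0) = 18.16 Ω.

V_th ≈ 1.74 mV, R_th ≈ 18.2 Ω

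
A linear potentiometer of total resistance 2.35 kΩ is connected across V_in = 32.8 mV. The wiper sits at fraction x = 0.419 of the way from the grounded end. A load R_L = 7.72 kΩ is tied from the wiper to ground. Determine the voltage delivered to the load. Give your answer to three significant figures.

V_out ≈ 12.8 mV

The pot divides into 1.365 kΩ above the wiper and 0.9847 kΩ below.
(x·R_p) ‖ R_L = 0.8733 kΩ.
Then V_out = V_in · 0.8733/(1.365 + 0.8733) = 12.80 mV.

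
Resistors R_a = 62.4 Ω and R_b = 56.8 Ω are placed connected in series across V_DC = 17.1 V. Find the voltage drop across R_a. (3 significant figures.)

V ≈ 8.95 V

Series total: ΣR = 62.4 + 56.8 = 119.2 Ω.
By the voltage-divider rule, V = 17.1 × 62.40/119.2 = 8.952 V.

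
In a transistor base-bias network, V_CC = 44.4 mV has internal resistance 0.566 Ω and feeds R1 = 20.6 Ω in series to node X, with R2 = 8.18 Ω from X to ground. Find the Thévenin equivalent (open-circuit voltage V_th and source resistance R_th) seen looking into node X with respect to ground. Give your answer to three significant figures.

R1' = 0.566 + 20.6 = 21.17 Ω (source resistance + R1).
Open-circuit (no load on X): V_th = V_CC · R2/(R1' + R2) = 44.4 × 8.18/(21.17 + 8.18) = 12.38 mV.
Looking into X with the source shorted: R_th = R1'·R2/(R1'+R2) = 21.17 × 8.18/29.35 = 5.900 Ω.

V_th ≈ 12.4 mV, R_th ≈ 5.90 Ω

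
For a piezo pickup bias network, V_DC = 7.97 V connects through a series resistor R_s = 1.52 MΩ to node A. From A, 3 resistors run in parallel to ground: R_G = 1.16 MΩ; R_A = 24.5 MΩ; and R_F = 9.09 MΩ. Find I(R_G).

I ≈ 2.71 µA

Equivalent of the parallel group: R_p = 0.9873 MΩ.
V_A = 7.97 × 0.9873/2.507 = 3.138 V.
Branch current I = V_A/R_G = 3.138/1.16 = 2.705 µA.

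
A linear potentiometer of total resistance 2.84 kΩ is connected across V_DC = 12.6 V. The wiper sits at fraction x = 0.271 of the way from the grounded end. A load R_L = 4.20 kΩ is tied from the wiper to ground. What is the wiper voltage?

V_out ≈ 3.01 V

The pot divides into 2.070 kΩ above the wiper and 0.7696 kΩ below.
(x·R_p) ‖ R_L = 0.6504 kΩ.
Then V_out = V_DC · 0.6504/(2.070 + 0.6504) = 3.012 V.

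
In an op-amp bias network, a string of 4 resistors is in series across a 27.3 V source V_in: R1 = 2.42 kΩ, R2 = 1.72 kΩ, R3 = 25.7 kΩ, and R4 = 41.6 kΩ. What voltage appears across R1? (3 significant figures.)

ΣR = 2.42 + 1.72 + 25.7 + 41.6 = 71.44 kΩ.
By the voltage-divider rule, V = 27.3 × 2.420/71.44 = 0.9248 V.

V ≈ 0.925 V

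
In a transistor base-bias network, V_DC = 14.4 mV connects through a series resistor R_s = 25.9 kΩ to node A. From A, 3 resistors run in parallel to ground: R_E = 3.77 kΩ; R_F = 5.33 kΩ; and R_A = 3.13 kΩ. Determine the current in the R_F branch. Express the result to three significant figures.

Equivalent of the parallel group: R_p = 1.295 kΩ.
Node voltage V_A = V_DC · R_p/(R_s + R_p) = 14.4 × 0.04761 = 0.6856 mV.
I(R_F) = V_A / R_F = 0.6856/5.33 = 0.1286 µA.

I ≈ 0.129 µA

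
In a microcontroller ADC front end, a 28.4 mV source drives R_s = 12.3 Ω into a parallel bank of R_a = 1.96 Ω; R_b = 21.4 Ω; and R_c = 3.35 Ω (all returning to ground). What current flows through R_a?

I ≈ 1.26 mA

Equivalent of the parallel group: R_p = 1.169 Ω.
Node voltage V_A = V_in · R_p/(R_s + R_p) = 28.4 × 0.08679 = 2.465 mV.
I(R_a) = V_A / R_a = 2.465/1.96 = 1.258 mA.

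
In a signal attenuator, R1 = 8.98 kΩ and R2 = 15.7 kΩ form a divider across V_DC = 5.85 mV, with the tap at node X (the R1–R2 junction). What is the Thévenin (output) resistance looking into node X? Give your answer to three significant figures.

R_th ≈ 5.71 kΩ

Zeroing V_DC shorts the top of R1 to ground, so R_th = R1 ‖ R2 = 5.713 kΩ.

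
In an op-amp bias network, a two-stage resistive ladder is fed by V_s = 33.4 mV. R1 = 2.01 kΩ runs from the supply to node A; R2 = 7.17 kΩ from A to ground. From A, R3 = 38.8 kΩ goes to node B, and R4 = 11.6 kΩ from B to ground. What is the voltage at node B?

V_B ≈ 5.82 mV

Looking into the second stage from A: R3 + R4 = 50.40 kΩ appears in parallel with R2.
R2 ‖ (R3+R4) = 6.277 kΩ.
So V_A = 33.4 × 0.7575 = 25.30 mV.
V_B = V_A × 0.2302 = 5.823 mV.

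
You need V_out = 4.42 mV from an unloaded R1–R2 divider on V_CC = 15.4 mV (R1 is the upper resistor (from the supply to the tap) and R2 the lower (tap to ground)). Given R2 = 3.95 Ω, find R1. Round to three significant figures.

V_out/V_CC = R2/(R1+R2) = 0.2870.
R1 = R2·(1/k − 1) = 3.95 × 2.484 = 9.812 Ω.

R1 ≈ 9.81 Ω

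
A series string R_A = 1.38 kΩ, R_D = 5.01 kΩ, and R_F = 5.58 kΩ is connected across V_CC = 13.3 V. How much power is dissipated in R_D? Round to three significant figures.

ΣR = 11.97 kΩ → I = 13.3/11.97 = 1.111 mA.
V(R_D) = I·R = 5.567 V; P = V·I = 5.567 × 1.111 = 6.185 mW.

P ≈ 6.19 mW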